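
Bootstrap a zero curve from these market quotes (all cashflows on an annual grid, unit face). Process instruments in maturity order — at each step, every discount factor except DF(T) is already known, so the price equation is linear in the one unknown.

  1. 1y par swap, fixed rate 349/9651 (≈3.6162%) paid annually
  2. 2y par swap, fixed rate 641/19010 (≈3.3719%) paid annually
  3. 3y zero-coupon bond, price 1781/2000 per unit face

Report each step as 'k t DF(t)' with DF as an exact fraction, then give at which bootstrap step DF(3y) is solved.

1 1 9651/10000
2 2 9359/10000
3 3 1781/2000
DF(3y) is solved at step 3

step 1 [1y] swap r/1=349/9651: DF=(1 − 349/9651·(0))/(1+349/9651) = 9651/10000 ≈ 0.965100
step 2 [2y] swap r/1=641/19010: DF=(1 − 641/19010·(0.965100))/(1+641/19010) = 9359/10000 ≈ 0.935900
step 3 [3y] zero: DF = P = 1781/2000 ≈ 0.890500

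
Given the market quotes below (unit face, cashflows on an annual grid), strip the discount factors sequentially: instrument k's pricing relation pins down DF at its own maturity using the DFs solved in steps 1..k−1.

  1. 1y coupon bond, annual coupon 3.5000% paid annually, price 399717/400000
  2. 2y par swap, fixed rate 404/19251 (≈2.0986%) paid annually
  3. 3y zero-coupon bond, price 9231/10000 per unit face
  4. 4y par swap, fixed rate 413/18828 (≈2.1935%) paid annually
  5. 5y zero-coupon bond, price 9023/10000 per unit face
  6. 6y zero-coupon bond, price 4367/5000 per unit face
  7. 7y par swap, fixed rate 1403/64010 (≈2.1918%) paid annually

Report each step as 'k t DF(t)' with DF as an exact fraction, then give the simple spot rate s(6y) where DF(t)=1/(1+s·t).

1 1 1931/2000
2 2 2399/2500
3 3 9231/10000
4 4 4587/5000
5 5 9023/10000
6 6 4367/5000
7 7 8597/10000
s(6y) = (1/(4367/5000) − 1)/(6) = 211/8734 ≈ 2.4158%

step 1 [1y] bond c/1=7/200: DF=(399717/400000 − 7/200·(0))/(1+7/200) = 1931/2000 ≈ 0.965500
step 2 [2y] swap r/1=404/19251: DF=(1 − 404/19251·(0.965500))/(1+404/19251) = 2399/2500 ≈ 0.959600
step 3 [3y] zero: DF = P = 9231/10000 ≈ 0.923100
step 4 [4y] swap r/1=413/18828: DF=(1 − 413/18828·(0.965500+0.959600+0.923100))/(1+413/18828) = 4587/5000 ≈ 0.917400
step 5 [5y] zero: DF = P = 9023/10000 ≈ 0.902300
step 6 [6y] zero: DF = P = 4367/5000 ≈ 0.873400
step 7 [7y] swap r/1=1403/64010: DF=(1 − 1403/64010·(0.965500+0.959600+0.923100+0.917400+0.902300+0.873400))/(1+1403/64010) = 8597/10000 ≈ 0.859700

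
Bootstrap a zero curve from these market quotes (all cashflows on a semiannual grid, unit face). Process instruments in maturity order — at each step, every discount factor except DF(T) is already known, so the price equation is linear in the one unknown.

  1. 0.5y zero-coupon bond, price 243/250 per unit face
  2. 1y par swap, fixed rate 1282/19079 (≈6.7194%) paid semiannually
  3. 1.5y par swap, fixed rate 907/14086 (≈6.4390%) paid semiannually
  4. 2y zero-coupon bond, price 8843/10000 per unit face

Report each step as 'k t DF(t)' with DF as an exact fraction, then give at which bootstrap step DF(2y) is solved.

1 1/2 243/250
2 1 9359/10000
3 3/2 9093/10000
4 2 8843/10000
DF(2y) is solved at step 4

step 1 [0.5y] zero: DF = P = 243/250 ≈ 0.972000
step 2 [1y] swap r/2=641/19079: DF=(1 − 641/19079·(0.972000))/(1+641/19079) = 9359/10000 ≈ 0.935900
step 3 [1.5y] swap r/2=907/28172: DF=(1 − 907/28172·(0.972000+0.935900))/(1+907/28172) = 9093/10000 ≈ 0.909300
step 4 [2y] zero: DF = P = 8843/10000 ≈ 0.884300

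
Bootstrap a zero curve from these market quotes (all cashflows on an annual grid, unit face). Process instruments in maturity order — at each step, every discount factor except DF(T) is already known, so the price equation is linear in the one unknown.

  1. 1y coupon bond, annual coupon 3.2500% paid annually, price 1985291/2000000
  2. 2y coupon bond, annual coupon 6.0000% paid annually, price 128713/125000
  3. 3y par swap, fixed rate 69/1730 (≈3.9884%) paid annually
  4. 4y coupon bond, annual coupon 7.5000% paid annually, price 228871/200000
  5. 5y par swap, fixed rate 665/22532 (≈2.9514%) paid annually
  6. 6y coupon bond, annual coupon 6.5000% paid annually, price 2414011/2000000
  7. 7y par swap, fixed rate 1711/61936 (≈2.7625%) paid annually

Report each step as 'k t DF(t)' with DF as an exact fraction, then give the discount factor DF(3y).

1 1 4807/5000
2 2 917/1000
3 3 556/625
4 4 4357/5000
5 5 867/1000
6 6 8583/10000
7 7 8289/10000
DF(3y) = 556/625 ≈ 0.889600

step 1 [1y] bond c/1=13/400: DF=(1985291/2000000 − 13/400·(0))/(1+13/400) = 4807/5000 ≈ 0.961400
step 2 [2y] bond c/1=3/50: DF=(128713/125000 − 3/50·(0.961400))/(1+3/50) = 917/1000 ≈ 0.917000
step 3 [3y] swap r/1=69/1730: DF=(1 − 69/1730·(0.961400+0.917000))/(1+69/1730) = 556/625 ≈ 0.889600
step 4 [4y] bond c/1=3/40: DF=(228871/200000 − 3/40·(0.961400+0.917000+0.889600))/(1+3/40) = 4357/5000 ≈ 0.871400
step 5 [5y] swap r/1=665/22532: DF=(1 − 665/22532·(0.961400+0.917000+0.889600+0.871400))/(1+665/22532) = 867/1000 ≈ 0.867000
step 6 [6y] bond c/1=13/200: DF=(2414011/2000000 − 13/200·(0.961400+0.917000+0.889600+0.871400+0.867000))/(1+13/200) = 8583/10000 ≈ 0.858300
step 7 [7y] swap r/1=1711/61936: DF=(1 − 1711/61936·(0.961400+0.917000+0.889600+0.871400+0.867000+0.858300))/(1+1711/61936) = 8289/10000 ≈ 0.828900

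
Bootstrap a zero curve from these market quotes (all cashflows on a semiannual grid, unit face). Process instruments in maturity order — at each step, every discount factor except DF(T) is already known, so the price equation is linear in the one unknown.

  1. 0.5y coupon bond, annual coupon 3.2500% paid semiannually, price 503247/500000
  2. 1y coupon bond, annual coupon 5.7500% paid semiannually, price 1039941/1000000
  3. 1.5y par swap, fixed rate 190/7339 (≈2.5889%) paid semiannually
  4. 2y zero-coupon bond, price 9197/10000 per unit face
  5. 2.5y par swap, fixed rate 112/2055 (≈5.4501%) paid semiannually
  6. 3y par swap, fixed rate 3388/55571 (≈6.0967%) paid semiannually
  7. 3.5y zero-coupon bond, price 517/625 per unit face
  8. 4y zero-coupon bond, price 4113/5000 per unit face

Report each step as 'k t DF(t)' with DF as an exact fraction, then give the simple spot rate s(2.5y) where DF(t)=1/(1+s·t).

1 1/2 619/625
2 1 1229/1250
3 3/2 481/500
4 2 9197/10000
5 5/2 1089/1250
6 3 4153/5000
7 7/2 517/625
8 4 4113/5000
s(2.5y) = (1/(1089/1250) − 1)/(5/2) = 322/5445 ≈ 5.9137%

step 1 [0.5y] bond c/2=13/800: DF=(503247/500000 − 13/800·(0))/(1+13/800) = 619/625 ≈ 0.990400
step 2 [1y] bond c/2=23/800: DF=(1039941/1000000 − 23/800·(0.990400))/(1+23/800) = 1229/1250 ≈ 0.983200
step 3 [1.5y] swap r/2=95/7339: DF=(1 − 95/7339·(0.990400+0.983200))/(1+95/7339) = 481/500 ≈ 0.962000
step 4 [2y] zero: DF = P = 9197/10000 ≈ 0.919700
step 5 [2.5y] swap r/2=56/2055: DF=(1 − 56/2055·(0.990400+0.983200+0.962000+0.919700))/(1+56/2055) = 1089/1250 ≈ 0.871200
step 6 [3y] swap r/2=1694/55571: DF=(1 − 1694/55571·(0.990400+0.983200+0.962000+0.919700+0.871200))/(1+1694/55571) = 4153/5000 ≈ 0.830600
step 7 [3.5y] zero: DF = P = 517/625 ≈ 0.827200
step 8 [4y] zero: DF = P = 4113/5000 ≈ 0.822600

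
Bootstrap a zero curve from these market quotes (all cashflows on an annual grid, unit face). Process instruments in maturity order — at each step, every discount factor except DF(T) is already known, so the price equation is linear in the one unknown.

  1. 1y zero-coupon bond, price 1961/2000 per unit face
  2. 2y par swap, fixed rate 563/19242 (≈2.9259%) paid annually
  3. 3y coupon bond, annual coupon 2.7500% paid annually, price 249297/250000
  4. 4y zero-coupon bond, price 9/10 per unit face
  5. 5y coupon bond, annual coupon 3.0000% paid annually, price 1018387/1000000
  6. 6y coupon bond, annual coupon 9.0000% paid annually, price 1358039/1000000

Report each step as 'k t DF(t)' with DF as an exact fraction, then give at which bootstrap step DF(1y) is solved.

step 1 [1y] zero: DF = P = 1961/2000 ≈ 0.980500
step 2 [2y] swap r/1=563/19242: DF=(1 − 563/19242·(0.980500))/(1+563/19242) = 9437/10000 ≈ 0.943700
step 3 [3y] bond c/1=11/400: DF=(249297/250000 − 11/400·(0.980500+0.943700))/(1+11/400) = 919/1000 ≈ 0.919000
step 4 [4y] zero: DF = P = 9/10 ≈ 0.900000
step 5 [5y] bond c/1=3/100: DF=(1018387/1000000 − 3/100·(0.980500+0.943700+0.919000+0.900000))/(1+3/100) = 8797/10000 ≈ 0.879700
step 6 [6y] bond c/1=9/100: DF=(1358039/1000000 − 9/100·(0.980500+0.943700+0.919000+0.900000+0.879700))/(1+9/100) = 4321/5000 ≈ 0.864200

1 1 1961/2000
2 2 9437/10000
3 3 919/1000
4 4 9/10
5 5 8797/10000
6 6 4321/5000
DF(1y) is solved at step 1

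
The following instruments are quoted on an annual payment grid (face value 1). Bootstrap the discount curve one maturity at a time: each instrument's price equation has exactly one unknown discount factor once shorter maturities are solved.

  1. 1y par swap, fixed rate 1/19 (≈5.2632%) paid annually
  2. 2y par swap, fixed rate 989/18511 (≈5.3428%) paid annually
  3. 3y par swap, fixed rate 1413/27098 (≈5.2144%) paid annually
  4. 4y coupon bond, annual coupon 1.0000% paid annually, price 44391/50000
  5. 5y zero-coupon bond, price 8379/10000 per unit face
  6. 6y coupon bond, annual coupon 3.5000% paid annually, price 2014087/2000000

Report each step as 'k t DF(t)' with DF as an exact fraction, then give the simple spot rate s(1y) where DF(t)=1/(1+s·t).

1 1 19/20
2 2 9011/10000
3 3 8587/10000
4 4 4261/5000
5 5 8379/10000
6 6 4121/5000
s(1y) = (1/(19/20) − 1)/(1) = 1/19 ≈ 5.2632%

step 1 [1y] swap r/1=1/19: DF=(1 − 1/19·(0))/(1+1/19) = 19/20 ≈ 0.950000
step 2 [2y] swap r/1=989/18511: DF=(1 − 989/18511·(0.950000))/(1+989/18511) = 9011/10000 ≈ 0.901100
step 3 [3y] swap r/1=1413/27098: DF=(1 − 1413/27098·(0.950000+0.901100))/(1+1413/27098) = 8587/10000 ≈ 0.858700
step 4 [4y] bond c/1=1/100: DF=(44391/50000 − 1/100·(0.950000+0.901100+0.858700))/(1+1/100) = 4261/5000 ≈ 0.852200
step 5 [5y] zero: DF = P = 8379/10000 ≈ 0.837900
step 6 [6y] bond c/1=7/200: DF=(2014087/2000000 − 7/200·(0.950000+0.901100+0.858700+0.852200+0.837900))/(1+7/200) = 4121/5000 ≈ 0.824200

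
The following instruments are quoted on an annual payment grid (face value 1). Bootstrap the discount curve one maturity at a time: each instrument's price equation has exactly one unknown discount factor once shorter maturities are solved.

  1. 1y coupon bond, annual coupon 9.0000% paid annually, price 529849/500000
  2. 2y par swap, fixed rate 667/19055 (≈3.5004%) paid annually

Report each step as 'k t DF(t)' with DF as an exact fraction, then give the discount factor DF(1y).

1 1 4861/5000
2 2 9333/10000
DF(1y) = 4861/5000 ≈ 0.972200

step 1 [1y] bond c/1=9/100: DF=(529849/500000 − 9/100·(0))/(1+9/100) = 4861/5000 ≈ 0.972200
step 2 [2y] swap r/1=667/19055: DF=(1 − 667/19055·(0.972200))/(1+667/19055) = 9333/10000 ≈ 0.933300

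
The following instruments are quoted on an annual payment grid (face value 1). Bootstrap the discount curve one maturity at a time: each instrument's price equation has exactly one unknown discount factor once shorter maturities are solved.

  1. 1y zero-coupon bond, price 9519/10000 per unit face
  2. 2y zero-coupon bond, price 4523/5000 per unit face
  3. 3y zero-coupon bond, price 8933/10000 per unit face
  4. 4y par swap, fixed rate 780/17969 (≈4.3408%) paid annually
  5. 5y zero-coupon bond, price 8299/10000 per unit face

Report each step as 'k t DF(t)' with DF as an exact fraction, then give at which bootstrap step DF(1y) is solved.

1 1 9519/10000
2 2 4523/5000
3 3 8933/10000
4 4 211/250
5 5 8299/10000
DF(1y) is solved at step 1

step 1 [1y] zero: DF = P = 9519/10000 ≈ 0.951900
step 2 [2y] zero: DF = P = 4523/5000 ≈ 0.904600
step 3 [3y] zero: DF = P = 8933/10000 ≈ 0.893300
step 4 [4y] swap r/1=780/17969: DF=(1 − 780/17969·(0.951900+0.904600+0.893300))/(1+780/17969) = 211/250 ≈ 0.844000
step 5 [5y] zero: DF = P = 8299/10000 ≈ 0.829900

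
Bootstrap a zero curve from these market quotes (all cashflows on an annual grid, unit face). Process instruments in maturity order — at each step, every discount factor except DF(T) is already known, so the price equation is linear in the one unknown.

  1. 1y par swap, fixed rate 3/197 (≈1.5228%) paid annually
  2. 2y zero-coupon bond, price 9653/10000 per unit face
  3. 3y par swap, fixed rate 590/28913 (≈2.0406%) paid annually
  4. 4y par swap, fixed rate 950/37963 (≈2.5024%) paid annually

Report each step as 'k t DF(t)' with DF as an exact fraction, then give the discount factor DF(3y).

1 1 197/200
2 2 9653/10000
3 3 941/1000
4 4 181/200
DF(3y) = 941/1000 ≈ 0.941000

step 1 [1y] swap r/1=3/197: DF=(1 − 3/197·(0))/(1+3/197) = 197/200 ≈ 0.985000
step 2 [2y] zero: DF = P = 9653/10000 ≈ 0.965300
step 3 [3y] swap r/1=590/28913: DF=(1 − 590/28913·(0.985000+0.965300))/(1+590/28913) = 941/1000 ≈ 0.941000
step 4 [4y] swap r/1=950/37963: DF=(1 − 950/37963·(0.985000+0.965300+0.941000))/(1+950/37963) = 181/200 ≈ 0.905000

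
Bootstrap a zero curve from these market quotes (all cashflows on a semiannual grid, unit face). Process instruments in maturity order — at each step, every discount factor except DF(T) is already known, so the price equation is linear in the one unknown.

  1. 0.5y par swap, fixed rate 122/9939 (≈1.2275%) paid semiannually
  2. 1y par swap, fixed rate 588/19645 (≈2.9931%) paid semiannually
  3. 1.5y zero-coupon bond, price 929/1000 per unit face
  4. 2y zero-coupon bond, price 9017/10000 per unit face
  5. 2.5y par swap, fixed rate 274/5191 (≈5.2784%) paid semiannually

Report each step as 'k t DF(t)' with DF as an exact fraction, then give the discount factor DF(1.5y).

step 1 [0.5y] swap r/2=61/9939: DF=(1 − 61/9939·(0))/(1+61/9939) = 9939/10000 ≈ 0.993900
step 2 [1y] swap r/2=294/19645: DF=(1 − 294/19645·(0.993900))/(1+294/19645) = 4853/5000 ≈ 0.970600
step 3 [1.5y] zero: DF = P = 929/1000 ≈ 0.929000
step 4 [2y] zero: DF = P = 9017/10000 ≈ 0.901700
step 5 [2.5y] swap r/2=137/5191: DF=(1 − 137/5191·(0.993900+0.970600+0.929000+0.901700))/(1+137/5191) = 8767/10000 ≈ 0.876700

1 1/2 9939/10000
2 1 4853/5000
3 3/2 929/1000
4 2 9017/10000
5 5/2 8767/10000
DF(1.5y) = 929/1000 ≈ 0.929000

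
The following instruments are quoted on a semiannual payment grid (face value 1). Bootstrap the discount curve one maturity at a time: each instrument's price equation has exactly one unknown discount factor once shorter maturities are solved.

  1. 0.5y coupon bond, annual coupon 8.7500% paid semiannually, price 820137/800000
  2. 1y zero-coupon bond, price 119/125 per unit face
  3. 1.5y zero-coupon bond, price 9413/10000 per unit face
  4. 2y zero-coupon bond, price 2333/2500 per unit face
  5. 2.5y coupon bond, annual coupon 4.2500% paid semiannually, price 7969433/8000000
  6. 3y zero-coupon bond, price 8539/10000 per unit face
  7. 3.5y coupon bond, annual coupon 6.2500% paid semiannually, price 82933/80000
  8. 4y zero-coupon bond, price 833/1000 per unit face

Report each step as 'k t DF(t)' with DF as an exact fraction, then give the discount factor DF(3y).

step 1 [0.5y] bond c/2=7/160: DF=(820137/800000 − 7/160·(0))/(1+7/160) = 4911/5000 ≈ 0.982200
step 2 [1y] zero: DF = P = 119/125 ≈ 0.952000
step 3 [1.5y] zero: DF = P = 9413/10000 ≈ 0.941300
step 4 [2y] zero: DF = P = 2333/2500 ≈ 0.933200
step 5 [2.5y] bond c/2=17/800: DF=(7969433/8000000 − 17/800·(0.982200+0.952000+0.941300+0.933200))/(1+17/800) = 4481/5000 ≈ 0.896200
step 6 [3y] zero: DF = P = 8539/10000 ≈ 0.853900
step 7 [3.5y] bond c/2=1/32: DF=(82933/80000 − 1/32·(0.982200+0.952000+0.941300+0.933200+0.896200+0.853900))/(1+1/32) = 523/625 ≈ 0.836800
step 8 [4y] zero: DF = P = 833/1000 ≈ 0.833000

1 1/2 4911/5000
2 1 119/125
3 3/2 9413/10000
4 2 2333/2500
5 5/2 4481/5000
6 3 8539/10000
7 7/2 523/625
8 4 833/1000
DF(3y) = 8539/10000 ≈ 0.853900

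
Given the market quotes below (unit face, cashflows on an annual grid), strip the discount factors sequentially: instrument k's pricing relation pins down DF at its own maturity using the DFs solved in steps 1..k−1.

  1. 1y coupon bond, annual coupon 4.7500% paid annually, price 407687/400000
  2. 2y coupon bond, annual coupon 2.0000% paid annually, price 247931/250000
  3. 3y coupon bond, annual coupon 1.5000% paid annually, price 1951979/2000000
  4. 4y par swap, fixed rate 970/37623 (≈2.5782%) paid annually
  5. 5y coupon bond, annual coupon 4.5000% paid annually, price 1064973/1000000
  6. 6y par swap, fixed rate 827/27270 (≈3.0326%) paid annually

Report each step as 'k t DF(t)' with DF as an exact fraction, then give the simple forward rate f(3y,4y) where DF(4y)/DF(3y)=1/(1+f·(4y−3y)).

step 1 [1y] bond c/1=19/400: DF=(407687/400000 − 19/400·(0))/(1+19/400) = 973/1000 ≈ 0.973000
step 2 [2y] bond c/1=1/50: DF=(247931/250000 − 1/50·(0.973000))/(1+1/50) = 2383/2500 ≈ 0.953200
step 3 [3y] bond c/1=3/200: DF=(1951979/2000000 − 3/200·(0.973000+0.953200))/(1+3/200) = 9331/10000 ≈ 0.933100
step 4 [4y] swap r/1=970/37623: DF=(1 − 970/37623·(0.973000+0.953200+0.933100))/(1+970/37623) = 903/1000 ≈ 0.903000
step 5 [5y] bond c/1=9/200: DF=(1064973/1000000 − 9/200·(0.973000+0.953200+0.933100+0.903000))/(1+9/200) = 8571/10000 ≈ 0.857100
step 6 [6y] swap r/1=827/27270: DF=(1 − 827/27270·(0.973000+0.953200+0.933100+0.903000+0.857100))/(1+827/27270) = 4173/5000 ≈ 0.834600

1 1 973/1000
2 2 2383/2500
3 3 9331/10000
4 4 903/1000
5 5 8571/10000
6 6 4173/5000
f(3y,4y) = ((9331/10000)/(903/1000) − 1)/(1) = 1/30 ≈ 3.3333%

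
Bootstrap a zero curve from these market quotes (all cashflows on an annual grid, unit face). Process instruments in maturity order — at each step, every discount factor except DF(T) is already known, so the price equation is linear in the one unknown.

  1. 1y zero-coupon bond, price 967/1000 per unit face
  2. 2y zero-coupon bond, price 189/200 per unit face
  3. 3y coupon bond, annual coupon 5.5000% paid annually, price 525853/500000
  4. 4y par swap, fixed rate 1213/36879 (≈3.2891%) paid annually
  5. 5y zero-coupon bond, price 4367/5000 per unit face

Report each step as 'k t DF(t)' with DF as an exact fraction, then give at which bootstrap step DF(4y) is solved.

1 1 967/1000
2 2 189/200
3 3 2243/2500
4 4 8787/10000
5 5 4367/5000
DF(4y) is solved at step 4

step 1 [1y] zero: DF = P = 967/1000 ≈ 0.967000
step 2 [2y] zero: DF = P = 189/200 ≈ 0.945000
step 3 [3y] bond c/1=11/200: DF=(525853/500000 − 11/200·(0.967000+0.945000))/(1+11/200) = 2243/2500 ≈ 0.897200
step 4 [4y] swap r/1=1213/36879: DF=(1 − 1213/36879·(0.967000+0.945000+0.897200))/(1+1213/36879) = 8787/10000 ≈ 0.878700
step 5 [5y] zero: DF = P = 4367/5000 ≈ 0.873400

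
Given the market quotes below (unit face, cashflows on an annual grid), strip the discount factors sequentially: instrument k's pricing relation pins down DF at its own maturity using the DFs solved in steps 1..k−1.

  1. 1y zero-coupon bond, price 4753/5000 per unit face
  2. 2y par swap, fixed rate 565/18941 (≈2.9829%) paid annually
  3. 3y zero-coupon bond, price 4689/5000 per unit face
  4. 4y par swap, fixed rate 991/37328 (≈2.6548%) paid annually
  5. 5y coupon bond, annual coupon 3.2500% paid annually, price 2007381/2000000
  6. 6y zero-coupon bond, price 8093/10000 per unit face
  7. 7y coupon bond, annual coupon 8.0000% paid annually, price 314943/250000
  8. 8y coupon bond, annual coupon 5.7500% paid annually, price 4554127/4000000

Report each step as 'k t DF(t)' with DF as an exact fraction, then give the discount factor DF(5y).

step 1 [1y] zero: DF = P = 4753/5000 ≈ 0.950600
step 2 [2y] swap r/1=565/18941: DF=(1 − 565/18941·(0.950600))/(1+565/18941) = 1887/2000 ≈ 0.943500
step 3 [3y] zero: DF = P = 4689/5000 ≈ 0.937800
step 4 [4y] swap r/1=991/37328: DF=(1 − 991/37328·(0.950600+0.943500+0.937800))/(1+991/37328) = 9009/10000 ≈ 0.900900
step 5 [5y] bond c/1=13/400: DF=(2007381/2000000 − 13/400·(0.950600+0.943500+0.937800+0.900900))/(1+13/400) = 4273/5000 ≈ 0.854600
step 6 [6y] zero: DF = P = 8093/10000 ≈ 0.809300
step 7 [7y] bond c/1=2/25: DF=(314943/250000 − 2/25·(0.950600+0.943500+0.937800+0.900900+0.854600+0.809300))/(1+2/25) = 7667/10000 ≈ 0.766700
step 8 [8y] bond c/1=23/400: DF=(4554127/4000000 − 23/400·(0.950600+0.943500+0.937800+0.900900+0.854600+0.809300+0.766700))/(1+23/400) = 1483/2000 ≈ 0.741500

1 1 4753/5000
2 2 1887/2000
3 3 4689/5000
4 4 9009/10000
5 5 4273/5000
6 6 8093/10000
7 7 7667/10000
8 8 1483/2000
DF(5y) = 4273/5000 ≈ 0.854600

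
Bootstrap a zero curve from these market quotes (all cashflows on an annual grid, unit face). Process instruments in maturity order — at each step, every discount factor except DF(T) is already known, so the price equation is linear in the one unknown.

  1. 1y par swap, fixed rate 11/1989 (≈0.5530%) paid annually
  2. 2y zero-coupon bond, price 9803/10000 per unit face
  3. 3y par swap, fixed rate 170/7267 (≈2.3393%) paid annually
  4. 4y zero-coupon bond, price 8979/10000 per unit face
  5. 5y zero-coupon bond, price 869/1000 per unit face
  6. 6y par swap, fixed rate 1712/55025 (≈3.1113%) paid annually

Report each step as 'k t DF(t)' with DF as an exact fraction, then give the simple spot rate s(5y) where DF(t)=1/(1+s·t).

step 1 [1y] swap r/1=11/1989: DF=(1 − 11/1989·(0))/(1+11/1989) = 1989/2000 ≈ 0.994500
step 2 [2y] zero: DF = P = 9803/10000 ≈ 0.980300
step 3 [3y] swap r/1=170/7267: DF=(1 − 170/7267·(0.994500+0.980300))/(1+170/7267) = 233/250 ≈ 0.932000
step 4 [4y] zero: DF = P = 8979/10000 ≈ 0.897900
step 5 [5y] zero: DF = P = 869/1000 ≈ 0.869000
step 6 [6y] swap r/1=1712/55025: DF=(1 − 1712/55025·(0.994500+0.980300+0.932000+0.897900+0.869000))/(1+1712/55025) = 518/625 ≈ 0.828800

1 1 1989/2000
2 2 9803/10000
3 3 233/250
4 4 8979/10000
5 5 869/1000
6 6 518/625
s(5y) = (1/(869/1000) − 1)/(5) = 131/4345 ≈ 3.0150%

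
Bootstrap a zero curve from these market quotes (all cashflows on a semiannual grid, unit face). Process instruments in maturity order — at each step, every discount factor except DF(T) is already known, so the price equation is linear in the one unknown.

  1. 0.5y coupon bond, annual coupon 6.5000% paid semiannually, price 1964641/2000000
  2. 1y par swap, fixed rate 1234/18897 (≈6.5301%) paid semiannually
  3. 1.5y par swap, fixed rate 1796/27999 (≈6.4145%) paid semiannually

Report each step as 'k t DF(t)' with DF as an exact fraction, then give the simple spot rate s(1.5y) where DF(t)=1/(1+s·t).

1 1/2 4757/5000
2 1 9383/10000
3 3/2 4551/5000
s(1.5y) = (1/(4551/5000) − 1)/(3/2) = 898/13653 ≈ 6.5773%

step 1 [0.5y] bond c/2=13/400: DF=(1964641/2000000 − 13/400·(0))/(1+13/400) = 4757/5000 ≈ 0.951400
step 2 [1y] swap r/2=617/18897: DF=(1 − 617/18897·(0.951400))/(1+617/18897) = 9383/10000 ≈ 0.938300
step 3 [1.5y] swap r/2=898/27999: DF=(1 − 898/27999·(0.951400+0.938300))/(1+898/27999) = 4551/5000 ≈ 0.910200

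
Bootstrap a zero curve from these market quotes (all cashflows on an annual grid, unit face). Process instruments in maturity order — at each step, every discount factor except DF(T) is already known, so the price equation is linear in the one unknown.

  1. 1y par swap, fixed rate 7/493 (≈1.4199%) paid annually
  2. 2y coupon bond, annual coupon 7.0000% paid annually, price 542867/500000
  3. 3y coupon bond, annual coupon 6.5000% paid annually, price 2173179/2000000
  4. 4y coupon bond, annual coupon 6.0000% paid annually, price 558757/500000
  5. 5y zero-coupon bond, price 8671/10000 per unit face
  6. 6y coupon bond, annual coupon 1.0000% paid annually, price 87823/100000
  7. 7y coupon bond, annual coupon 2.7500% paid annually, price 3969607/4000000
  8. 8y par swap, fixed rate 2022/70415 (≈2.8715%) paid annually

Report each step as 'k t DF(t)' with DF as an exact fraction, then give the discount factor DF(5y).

1 1 493/500
2 2 4751/5000
3 3 9021/10000
4 4 1117/1250
5 5 8671/10000
6 6 103/125
7 7 8207/10000
8 8 3989/5000
DF(5y) = 8671/10000 ≈ 0.867100

step 1 [1y] swap r/1=7/493: DF=(1 − 7/493·(0))/(1+7/493) = 493/500 ≈ 0.986000
step 2 [2y] bond c/1=7/100: DF=(542867/500000 − 7/100·(0.986000))/(1+7/100) = 4751/5000 ≈ 0.950200
step 3 [3y] bond c/1=13/200: DF=(2173179/2000000 − 13/200·(0.986000+0.950200))/(1+13/200) = 9021/10000 ≈ 0.902100
step 4 [4y] bond c/1=3/50: DF=(558757/500000 − 3/50·(0.986000+0.950200+0.902100))/(1+3/50) = 1117/1250 ≈ 0.893600
step 5 [5y] zero: DF = P = 8671/10000 ≈ 0.867100
step 6 [6y] bond c/1=1/100: DF=(87823/100000 − 1/100·(0.986000+0.950200+0.902100+0.893600+0.867100))/(1+1/100) = 103/125 ≈ 0.824000
step 7 [7y] bond c/1=11/400: DF=(3969607/4000000 − 11/400·(0.986000+0.950200+0.902100+0.893600+0.867100+0.824000))/(1+11/400) = 8207/10000 ≈ 0.820700
step 8 [8y] swap r/1=2022/70415: DF=(1 − 2022/70415·(0.986000+0.950200+0.902100+0.893600+0.867100+0.824000+0.820700))/(1+2022/70415) = 3989/5000 ≈ 0.797800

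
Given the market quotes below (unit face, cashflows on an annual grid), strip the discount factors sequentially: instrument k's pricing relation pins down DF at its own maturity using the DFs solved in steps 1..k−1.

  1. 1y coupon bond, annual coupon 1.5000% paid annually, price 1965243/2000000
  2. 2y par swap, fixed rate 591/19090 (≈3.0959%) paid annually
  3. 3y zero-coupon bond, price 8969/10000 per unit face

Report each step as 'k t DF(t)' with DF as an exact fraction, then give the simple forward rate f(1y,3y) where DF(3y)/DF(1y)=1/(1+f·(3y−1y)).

step 1 [1y] bond c/1=3/200: DF=(1965243/2000000 − 3/200·(0))/(1+3/200) = 9681/10000 ≈ 0.968100
step 2 [2y] swap r/1=591/19090: DF=(1 − 591/19090·(0.968100))/(1+591/19090) = 9409/10000 ≈ 0.940900
step 3 [3y] zero: DF = P = 8969/10000 ≈ 0.896900

1 1 9681/10000
2 2 9409/10000
3 3 8969/10000
f(1y,3y) = ((9681/10000)/(8969/10000) − 1)/(2) = 356/8969 ≈ 3.9692%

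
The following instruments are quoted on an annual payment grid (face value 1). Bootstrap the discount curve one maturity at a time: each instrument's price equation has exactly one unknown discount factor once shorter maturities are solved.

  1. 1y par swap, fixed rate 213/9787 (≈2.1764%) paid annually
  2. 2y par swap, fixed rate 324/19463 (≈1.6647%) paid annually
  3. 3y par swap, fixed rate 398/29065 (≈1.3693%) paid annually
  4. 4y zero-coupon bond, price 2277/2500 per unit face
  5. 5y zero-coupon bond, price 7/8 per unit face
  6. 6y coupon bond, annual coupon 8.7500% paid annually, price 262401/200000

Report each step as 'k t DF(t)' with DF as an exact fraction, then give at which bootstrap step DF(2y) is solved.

step 1 [1y] swap r/1=213/9787: DF=(1 − 213/9787·(0))/(1+213/9787) = 9787/10000 ≈ 0.978700
step 2 [2y] swap r/1=324/19463: DF=(1 − 324/19463·(0.978700))/(1+324/19463) = 2419/2500 ≈ 0.967600
step 3 [3y] swap r/1=398/29065: DF=(1 − 398/29065·(0.978700+0.967600))/(1+398/29065) = 4801/5000 ≈ 0.960200
step 4 [4y] zero: DF = P = 2277/2500 ≈ 0.910800
step 5 [5y] zero: DF = P = 7/8 ≈ 0.875000
step 6 [6y] bond c/1=7/80: DF=(262401/200000 − 7/80·(0.978700+0.967600+0.960200+0.910800+0.875000))/(1+7/80) = 8289/10000 ≈ 0.828900

1 1 9787/10000
2 2 2419/2500
3 3 4801/5000
4 4 2277/2500
5 5 7/8
6 6 8289/10000
DF(2y) is solved at step 2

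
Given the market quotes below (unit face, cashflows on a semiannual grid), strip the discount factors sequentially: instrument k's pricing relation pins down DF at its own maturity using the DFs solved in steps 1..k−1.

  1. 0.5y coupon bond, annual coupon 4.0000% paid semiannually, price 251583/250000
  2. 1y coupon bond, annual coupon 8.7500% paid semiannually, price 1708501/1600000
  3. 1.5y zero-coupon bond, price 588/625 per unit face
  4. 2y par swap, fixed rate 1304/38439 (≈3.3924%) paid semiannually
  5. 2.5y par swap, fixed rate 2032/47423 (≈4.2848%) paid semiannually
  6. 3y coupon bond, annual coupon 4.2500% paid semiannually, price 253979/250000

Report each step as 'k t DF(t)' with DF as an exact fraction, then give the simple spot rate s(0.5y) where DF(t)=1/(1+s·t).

1 1/2 4933/5000
2 1 9817/10000
3 3/2 588/625
4 2 2337/2500
5 5/2 1123/1250
6 3 8961/10000
s(0.5y) = (1/(4933/5000) − 1)/(1/2) = 134/4933 ≈ 2.7164%

step 1 [0.5y] bond c/2=1/50: DF=(251583/250000 − 1/50·(0))/(1+1/50) = 4933/5000 ≈ 0.986600
step 2 [1y] bond c/2=7/160: DF=(1708501/1600000 − 7/160·(0.986600))/(1+7/160) = 9817/10000 ≈ 0.981700
step 3 [1.5y] zero: DF = P = 588/625 ≈ 0.940800
step 4 [2y] swap r/2=652/38439: DF=(1 − 652/38439·(0.986600+0.981700+0.940800))/(1+652/38439) = 2337/2500 ≈ 0.934800
step 5 [2.5y] swap r/2=1016/47423: DF=(1 − 1016/47423·(0.986600+0.981700+0.940800+0.934800))/(1+1016/47423) = 1123/1250 ≈ 0.898400
step 6 [3y] bond c/2=17/800: DF=(253979/250000 − 17/800·(0.986600+0.981700+0.940800+0.934800+0.898400))/(1+17/800) = 8961/10000 ≈ 0.896100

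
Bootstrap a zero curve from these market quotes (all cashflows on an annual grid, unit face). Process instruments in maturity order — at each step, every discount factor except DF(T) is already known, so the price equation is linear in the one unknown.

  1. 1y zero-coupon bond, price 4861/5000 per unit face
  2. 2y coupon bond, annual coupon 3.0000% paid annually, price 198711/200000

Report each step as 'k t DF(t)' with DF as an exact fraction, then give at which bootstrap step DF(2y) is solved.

step 1 [1y] zero: DF = P = 4861/5000 ≈ 0.972200
step 2 [2y] bond c/1=3/100: DF=(198711/200000 − 3/100·(0.972200))/(1+3/100) = 9363/10000 ≈ 0.936300

1 1 4861/5000
2 2 9363/10000
DF(2y) is solved at step 2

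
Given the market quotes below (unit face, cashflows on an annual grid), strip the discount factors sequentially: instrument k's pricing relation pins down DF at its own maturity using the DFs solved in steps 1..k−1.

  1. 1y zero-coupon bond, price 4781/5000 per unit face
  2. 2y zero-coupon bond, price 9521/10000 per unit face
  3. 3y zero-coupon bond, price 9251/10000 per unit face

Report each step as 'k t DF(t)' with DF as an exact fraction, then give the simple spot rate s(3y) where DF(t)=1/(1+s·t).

step 1 [1y] zero: DF = P = 4781/5000 ≈ 0.956200
step 2 [2y] zero: DF = P = 9521/10000 ≈ 0.952100
step 3 [3y] zero: DF = P = 9251/10000 ≈ 0.925100

1 1 4781/5000
2 2 9521/10000
3 3 9251/10000
s(3y) = (1/(9251/10000) − 1)/(3) = 749/27753 ≈ 2.6988%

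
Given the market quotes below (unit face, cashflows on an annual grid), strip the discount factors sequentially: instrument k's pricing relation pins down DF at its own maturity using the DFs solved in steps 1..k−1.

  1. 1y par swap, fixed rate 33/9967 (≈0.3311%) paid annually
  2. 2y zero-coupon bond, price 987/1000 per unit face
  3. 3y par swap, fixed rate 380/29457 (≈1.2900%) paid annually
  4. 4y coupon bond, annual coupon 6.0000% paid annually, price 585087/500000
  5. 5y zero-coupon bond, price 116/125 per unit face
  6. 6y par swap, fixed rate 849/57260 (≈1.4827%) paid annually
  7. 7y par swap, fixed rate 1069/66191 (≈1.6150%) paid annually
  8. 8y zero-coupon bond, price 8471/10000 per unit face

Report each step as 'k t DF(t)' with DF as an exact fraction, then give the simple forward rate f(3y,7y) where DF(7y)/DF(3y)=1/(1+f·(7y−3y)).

step 1 [1y] swap r/1=33/9967: DF=(1 − 33/9967·(0))/(1+33/9967) = 9967/10000 ≈ 0.996700
step 2 [2y] zero: DF = P = 987/1000 ≈ 0.987000
step 3 [3y] swap r/1=380/29457: DF=(1 − 380/29457·(0.996700+0.987000))/(1+380/29457) = 481/500 ≈ 0.962000
step 4 [4y] bond c/1=3/50: DF=(585087/500000 − 3/50·(0.996700+0.987000+0.962000))/(1+3/50) = 2343/2500 ≈ 0.937200
step 5 [5y] zero: DF = P = 116/125 ≈ 0.928000
step 6 [6y] swap r/1=849/57260: DF=(1 − 849/57260·(0.996700+0.987000+0.962000+0.937200+0.928000))/(1+849/57260) = 9151/10000 ≈ 0.915100
step 7 [7y] swap r/1=1069/66191: DF=(1 − 1069/66191·(0.996700+0.987000+0.962000+0.937200+0.928000+0.915100))/(1+1069/66191) = 8931/10000 ≈ 0.893100
step 8 [8y] zero: DF = P = 8471/10000 ≈ 0.847100

1 1 9967/10000
2 2 987/1000
3 3 481/500
4 4 2343/2500
5 5 116/125
6 6 9151/10000
7 7 8931/10000
8 8 8471/10000
f(3y,7y) = ((481/500)/(8931/10000) − 1)/(4) = 53/2748 ≈ 1.9287%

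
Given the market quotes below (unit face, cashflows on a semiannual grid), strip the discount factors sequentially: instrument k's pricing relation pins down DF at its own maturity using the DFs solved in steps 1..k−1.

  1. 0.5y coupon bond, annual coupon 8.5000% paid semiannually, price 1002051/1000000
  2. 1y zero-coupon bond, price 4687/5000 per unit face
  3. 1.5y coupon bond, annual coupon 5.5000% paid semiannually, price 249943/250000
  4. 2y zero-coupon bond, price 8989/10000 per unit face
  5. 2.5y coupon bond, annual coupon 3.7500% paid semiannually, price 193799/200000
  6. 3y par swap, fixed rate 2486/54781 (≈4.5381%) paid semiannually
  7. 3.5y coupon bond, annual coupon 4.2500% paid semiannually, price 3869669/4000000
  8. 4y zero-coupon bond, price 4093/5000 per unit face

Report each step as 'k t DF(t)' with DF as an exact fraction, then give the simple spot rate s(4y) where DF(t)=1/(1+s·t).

1 1/2 2403/2500
2 1 4687/5000
3 3/2 4611/5000
4 2 8989/10000
5 5/2 8827/10000
6 3 8757/10000
7 7/2 8333/10000
8 4 4093/5000
s(4y) = (1/(4093/5000) − 1)/(4) = 907/16372 ≈ 5.5399%

step 1 [0.5y] bond c/2=17/400: DF=(1002051/1000000 − 17/400·(0))/(1+17/400) = 2403/2500 ≈ 0.961200
step 2 [1y] zero: DF = P = 4687/5000 ≈ 0.937400
step 3 [1.5y] bond c/2=11/400: DF=(249943/250000 − 11/400·(0.961200+0.937400))/(1+11/400) = 4611/5000 ≈ 0.922200
step 4 [2y] zero: DF = P = 8989/10000 ≈ 0.898900
step 5 [2.5y] bond c/2=3/160: DF=(193799/200000 − 3/160·(0.961200+0.937400+0.922200+0.898900))/(1+3/160) = 8827/10000 ≈ 0.882700
step 6 [3y] swap r/2=1243/54781: DF=(1 − 1243/54781·(0.961200+0.937400+0.922200+0.898900+0.882700))/(1+1243/54781) = 8757/10000 ≈ 0.875700
step 7 [3.5y] bond c/2=17/800: DF=(3869669/4000000 − 17/800·(0.961200+0.937400+0.922200+0.898900+0.882700+0.875700))/(1+17/800) = 8333/10000 ≈ 0.833300
step 8 [4y] zero: DF = P = 4093/5000 ≈ 0.818600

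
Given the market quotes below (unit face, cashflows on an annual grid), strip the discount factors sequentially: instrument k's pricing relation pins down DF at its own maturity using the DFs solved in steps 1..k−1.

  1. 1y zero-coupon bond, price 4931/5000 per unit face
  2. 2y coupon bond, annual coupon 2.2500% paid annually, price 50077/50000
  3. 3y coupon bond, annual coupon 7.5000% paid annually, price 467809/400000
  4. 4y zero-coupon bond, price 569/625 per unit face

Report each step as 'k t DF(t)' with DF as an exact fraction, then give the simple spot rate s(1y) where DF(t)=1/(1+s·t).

1 1 4931/5000
2 2 4789/5000
3 3 9523/10000
4 4 569/625
s(1y) = (1/(4931/5000) − 1)/(1) = 69/4931 ≈ 1.3993%

step 1 [1y] zero: DF = P = 4931/5000 ≈ 0.986200
step 2 [2y] bond c/1=9/400: DF=(50077/50000 − 9/400·(0.986200))/(1+9/400) = 4789/5000 ≈ 0.957800
step 3 [3y] bond c/1=3/40: DF=(467809/400000 − 3/40·(0.986200+0.957800))/(1+3/40) = 9523/10000 ≈ 0.952300
step 4 [4y] zero: DF = P = 569/625 ≈ 0.910400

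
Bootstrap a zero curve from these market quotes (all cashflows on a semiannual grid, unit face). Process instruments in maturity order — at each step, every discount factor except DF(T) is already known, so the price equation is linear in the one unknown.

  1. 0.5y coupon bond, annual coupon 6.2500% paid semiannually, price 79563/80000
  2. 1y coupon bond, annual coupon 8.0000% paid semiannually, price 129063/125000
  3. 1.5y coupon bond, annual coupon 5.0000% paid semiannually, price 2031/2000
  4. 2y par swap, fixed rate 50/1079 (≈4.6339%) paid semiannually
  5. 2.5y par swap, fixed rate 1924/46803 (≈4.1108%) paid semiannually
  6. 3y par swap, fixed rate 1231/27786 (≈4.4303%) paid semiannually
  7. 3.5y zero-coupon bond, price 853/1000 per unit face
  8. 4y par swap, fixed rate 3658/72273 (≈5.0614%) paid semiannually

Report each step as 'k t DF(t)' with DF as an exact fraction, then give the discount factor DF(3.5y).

step 1 [0.5y] bond c/2=1/32: DF=(79563/80000 − 1/32·(0))/(1+1/32) = 2411/2500 ≈ 0.964400
step 2 [1y] bond c/2=1/25: DF=(129063/125000 − 1/25·(0.964400))/(1+1/25) = 9557/10000 ≈ 0.955700
step 3 [1.5y] bond c/2=1/40: DF=(2031/2000 − 1/40·(0.964400+0.955700))/(1+1/40) = 9439/10000 ≈ 0.943900
step 4 [2y] swap r/2=25/1079: DF=(1 − 25/1079·(0.964400+0.955700+0.943900))/(1+25/1079) = 73/80 ≈ 0.912500
step 5 [2.5y] swap r/2=962/46803: DF=(1 − 962/46803·(0.964400+0.955700+0.943900+0.912500))/(1+962/46803) = 4519/5000 ≈ 0.903800
step 6 [3y] swap r/2=1231/55572: DF=(1 − 1231/55572·(0.964400+0.955700+0.943900+0.912500+0.903800))/(1+1231/55572) = 8769/10000 ≈ 0.876900
step 7 [3.5y] zero: DF = P = 853/1000 ≈ 0.853000
step 8 [4y] swap r/2=1829/72273: DF=(1 − 1829/72273·(0.964400+0.955700+0.943900+0.912500+0.903800+0.876900+0.853000))/(1+1829/72273) = 8171/10000 ≈ 0.817100

1 1/2 2411/2500
2 1 9557/10000
3 3/2 9439/10000
4 2 73/80
5 5/2 4519/5000
6 3 8769/10000
7 7/2 853/1000
8 4 8171/10000
DF(3.5y) = 853/1000 ≈ 0.853000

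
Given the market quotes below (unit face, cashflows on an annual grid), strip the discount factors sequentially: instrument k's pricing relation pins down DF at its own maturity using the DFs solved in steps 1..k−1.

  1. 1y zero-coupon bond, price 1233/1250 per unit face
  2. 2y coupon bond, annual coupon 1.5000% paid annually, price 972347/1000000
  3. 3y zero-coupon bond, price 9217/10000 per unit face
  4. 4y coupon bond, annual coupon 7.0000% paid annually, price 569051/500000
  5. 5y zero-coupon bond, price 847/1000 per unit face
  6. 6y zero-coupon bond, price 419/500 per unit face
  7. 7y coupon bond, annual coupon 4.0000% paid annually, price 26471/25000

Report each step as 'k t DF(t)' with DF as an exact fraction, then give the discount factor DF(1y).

1 1 1233/1250
2 2 4717/5000
3 3 9217/10000
4 4 8771/10000
5 5 847/1000
6 6 419/500
7 7 8099/10000
DF(1y) = 1233/1250 ≈ 0.986400

step 1 [1y] zero: DF = P = 1233/1250 ≈ 0.986400
step 2 [2y] bond c/1=3/200: DF=(972347/1000000 − 3/200·(0.986400))/(1+3/200) = 4717/5000 ≈ 0.943400
step 3 [3y] zero: DF = P = 9217/10000 ≈ 0.921700
step 4 [4y] bond c/1=7/100: DF=(569051/500000 − 7/100·(0.986400+0.943400+0.921700))/(1+7/100) = 8771/10000 ≈ 0.877100
step 5 [5y] zero: DF = P = 847/1000 ≈ 0.847000
step 6 [6y] zero: DF = P = 419/500 ≈ 0.838000
step 7 [7y] bond c/1=1/25: DF=(26471/25000 − 1/25·(0.986400+0.943400+0.921700+0.877100+0.847000+0.838000))/(1+1/25) = 8099/10000 ≈ 0.809900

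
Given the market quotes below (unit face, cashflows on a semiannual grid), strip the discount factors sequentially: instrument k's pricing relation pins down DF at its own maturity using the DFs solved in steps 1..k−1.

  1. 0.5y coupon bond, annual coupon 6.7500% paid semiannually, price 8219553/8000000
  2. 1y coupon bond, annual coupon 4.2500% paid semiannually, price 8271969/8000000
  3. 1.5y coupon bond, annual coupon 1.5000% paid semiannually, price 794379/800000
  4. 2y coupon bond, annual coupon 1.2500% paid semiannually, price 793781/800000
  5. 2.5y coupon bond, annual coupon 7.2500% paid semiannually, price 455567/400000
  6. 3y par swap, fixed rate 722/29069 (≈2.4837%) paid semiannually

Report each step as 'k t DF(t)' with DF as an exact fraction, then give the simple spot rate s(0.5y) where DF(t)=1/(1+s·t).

step 1 [0.5y] bond c/2=27/800: DF=(8219553/8000000 − 27/800·(0))/(1+27/800) = 9939/10000 ≈ 0.993900
step 2 [1y] bond c/2=17/800: DF=(8271969/8000000 − 17/800·(0.993900))/(1+17/800) = 4959/5000 ≈ 0.991800
step 3 [1.5y] bond c/2=3/400: DF=(794379/800000 − 3/400·(0.993900+0.991800))/(1+3/400) = 2427/2500 ≈ 0.970800
step 4 [2y] bond c/2=1/160: DF=(793781/800000 − 1/160·(0.993900+0.991800+0.970800))/(1+1/160) = 9677/10000 ≈ 0.967700
step 5 [2.5y] bond c/2=29/800: DF=(455567/400000 − 29/800·(0.993900+0.991800+0.970800+0.967700))/(1+29/800) = 4809/5000 ≈ 0.961800
step 6 [3y] swap r/2=361/29069: DF=(1 − 361/29069·(0.993900+0.991800+0.970800+0.967700+0.961800))/(1+361/29069) = 4639/5000 ≈ 0.927800

1 1/2 9939/10000
2 1 4959/5000
3 3/2 2427/2500
4 2 9677/10000
5 5/2 4809/5000
6 3 4639/5000
s(0.5y) = (1/(9939/10000) − 1)/(1/2) = 122/9939 ≈ 1.2275%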